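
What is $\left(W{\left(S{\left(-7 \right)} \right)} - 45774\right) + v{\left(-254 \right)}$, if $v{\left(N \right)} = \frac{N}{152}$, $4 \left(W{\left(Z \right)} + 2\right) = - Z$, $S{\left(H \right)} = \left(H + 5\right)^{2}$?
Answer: $- \frac{3479179}{76} \approx -45779.0$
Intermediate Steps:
$S{\left(H \right)} = \left(5 + H\right)^{2}$
$W{\left(Z \right)} = -2 - \frac{Z}{4}$ ($W{\left(Z \right)} = -2 + \frac{\left(-1\right) Z}{4} = -2 - \frac{Z}{4}$)
$v{\left(N \right)} = \frac{N}{152}$ ($v{\left(N \right)} = N \frac{1}{152} = \frac{N}{152}$)
$\left(W{\left(S{\left(-7 \right)} \right)} - 45774\right) + v{\left(-254 \right)} = \left(\left(-2 - \frac{\left(5 - 7\right)^{2}}{4}\right) - 45774\right) + \frac{1}{152} \left(-254\right) = \left(\left(-2 - \frac{\left(-2\right)^{2}}{4}\right) - 45774\right) - \frac{127}{76} = \left(\left(-2 - 1\right) - 45774\right) - \frac{127}{76} = \left(-3 - 45774\right) - \frac{127}{76} = -45777 - \frac{127}{76} = - \frac{3479179}{76}$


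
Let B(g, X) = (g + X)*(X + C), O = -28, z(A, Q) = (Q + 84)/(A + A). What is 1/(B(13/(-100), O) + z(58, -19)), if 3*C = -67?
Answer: 4350/6161501 ≈ 0.00070600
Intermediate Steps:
C = -67/3 (C = (1/3)*(-67) = -67/3 ≈ -22.333)
z(A, Q) = (84 + Q)/(2*A) (z(A, Q) = (84 + Q)/((2*A)) = (84 + Q)*(1/(2*A)) = (84 + Q)/(2*A))
B(g, X) = (-67/3 + X)*(X + g) (B(g, X) = (g + X)*(X - 67/3) = (X + g)*(-67/3 + X) = (-67/3 + X)*(X + g))
1/(B(13/(-100), O) + z(58, -19)) = 1/(((-28)**2 - 67/3*(-28) - 871/(3*(-100)) - 364/(-100)) + (1/2)*(84 - 19)/58) = 1/((784 + 1876/3 - 871*(-1)/(3*100) - 364*(-1)/100) + (1/2)*(1/58)*65) = 1/((784 + 1876/3 - 67/3*(-13/100) - 28*(-13/100)) + 65/116) = 1/((784 + 1876/3 + 871/300 + 91/25) + 65/116) = 1/(424763/300 + 65/116) = 1/(6161501/4350) = 4350/6161501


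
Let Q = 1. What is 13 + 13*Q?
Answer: 26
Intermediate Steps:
13 + 13*Q = 13 + 13*1 = 13 + 13 = 26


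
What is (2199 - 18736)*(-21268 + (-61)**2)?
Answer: 290174739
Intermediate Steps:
(2199 - 18736)*(-21268 + (-61)**2) = -16537*(-21268 + 3721) = -16537*(-17547) = 290174739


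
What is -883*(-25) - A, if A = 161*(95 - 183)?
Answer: 36243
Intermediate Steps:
A = -14168 (A = 161*(-88) = -14168)
-883*(-25) - A = -883*(-25) - 1*(-14168) = 22075 + 14168 = 36243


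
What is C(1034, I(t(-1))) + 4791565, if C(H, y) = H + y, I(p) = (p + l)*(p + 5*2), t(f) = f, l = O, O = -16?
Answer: 4792446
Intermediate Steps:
l = -16
I(p) = (-16 + p)*(10 + p) (I(p) = (p - 16)*(p + 5*2) = (-16 + p)*(p + 10) = (-16 + p)*(10 + p))
C(1034, I(t(-1))) + 4791565 = (1034 + (-160 + (-1)**2 - 6*(-1))) + 4791565 = (1034 + (-160 + 1 + 6)) + 4791565 = (1034 - 153) + 4791565 = 881 + 4791565 = 4792446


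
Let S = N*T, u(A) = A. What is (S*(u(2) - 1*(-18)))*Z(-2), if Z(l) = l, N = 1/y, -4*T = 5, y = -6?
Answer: -25/3 ≈ -8.3333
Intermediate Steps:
T = -5/4 (T = -1/4*5 = -5/4 ≈ -1.2500)
N = -1/6 (N = 1/(-6) = -1/6 ≈ -0.16667)
S = 5/24 (S = -1/6*(-5/4) = 5/24 ≈ 0.20833)
(S*(u(2) - 1*(-18)))*Z(-2) = (5*(2 - 1*(-18))/24)*(-2) = (5*(2 + 18)/24)*(-2) = ((5/24)*20)*(-2) = (25/6)*(-2) = -25/3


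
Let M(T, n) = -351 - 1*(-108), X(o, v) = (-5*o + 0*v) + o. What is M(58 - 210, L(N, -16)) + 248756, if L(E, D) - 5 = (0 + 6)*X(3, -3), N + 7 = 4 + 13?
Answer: 248513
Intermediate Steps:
X(o, v) = -4*o (X(o, v) = (-5*o + 0) + o = -5*o + o = -4*o)
N = 10 (N = -7 + (4 + 13) = -7 + 17 = 10)
L(E, D) = -67 (L(E, D) = 5 + (0 + 6)*(-4*3) = 5 + 6*(-12) = 5 - 72 = -67)
M(T, n) = -243 (M(T, n) = -351 + 108 = -243)
M(58 - 210, L(N, -16)) + 248756 = -243 + 248756 = 248513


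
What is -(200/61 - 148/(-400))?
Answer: -22257/6100 ≈ -3.6487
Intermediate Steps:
-(200/61 - 148/(-400)) = -(200*(1/61) - 148*(-1/400)) = -(200/61 + 37/100) = -1*22257/6100 = -22257/6100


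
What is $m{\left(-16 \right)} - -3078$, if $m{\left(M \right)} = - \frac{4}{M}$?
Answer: $\frac{12313}{4} \approx 3078.3$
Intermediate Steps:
$m{\left(-16 \right)} - -3078 = - \frac{4}{-16} - -3078 = \left(-4\right) \left(- \frac{1}{16}\right) + 3078 = \frac{1}{4} + 3078 = \frac{12313}{4}$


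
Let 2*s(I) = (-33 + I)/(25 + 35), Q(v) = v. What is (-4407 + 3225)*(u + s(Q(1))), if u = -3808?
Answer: 22506856/5 ≈ 4.5014e+6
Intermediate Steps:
s(I) = -11/40 + I/120 (s(I) = ((-33 + I)/(25 + 35))/2 = ((-33 + I)/60)/2 = ((-33 + I)*(1/60))/2 = (-11/20 + I/60)/2 = -11/40 + I/120)
(-4407 + 3225)*(u + s(Q(1))) = (-4407 + 3225)*(-3808 + (-11/40 + (1/120)*1)) = -1182*(-3808 + (-11/40 + 1/120)) = -1182*(-3808 - 4/15) = -1182*(-57124/15) = 22506856/5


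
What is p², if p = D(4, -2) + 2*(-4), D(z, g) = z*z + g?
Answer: 36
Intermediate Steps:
D(z, g) = g + z² (D(z, g) = z² + g = g + z²)
p = 6 (p = (-2 + 4²) + 2*(-4) = (-2 + 16) - 8 = 14 - 8 = 6)
p² = 6² = 36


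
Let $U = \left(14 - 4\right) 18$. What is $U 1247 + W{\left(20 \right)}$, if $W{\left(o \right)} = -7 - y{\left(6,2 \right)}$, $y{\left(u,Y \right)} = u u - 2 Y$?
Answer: $224421$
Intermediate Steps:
$y{\left(u,Y \right)} = u^{2} - 2 Y$
$W{\left(o \right)} = -39$ ($W{\left(o \right)} = -7 - \left(6^{2} - 4\right) = -7 - \left(36 - 4\right) = -7 - 32 = -39$)
$U = 180$ ($U = 10 \cdot 18 = 180$)
$U 1247 + W{\left(20 \right)} = 180 \cdot 1247 - 39 = 224460 - 39 = 224421$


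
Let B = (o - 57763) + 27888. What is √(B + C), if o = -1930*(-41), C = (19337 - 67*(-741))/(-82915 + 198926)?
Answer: √662908987622679/116011 ≈ 221.94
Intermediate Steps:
C = 68984/116011 (C = (19337 + 49647)/116011 = 68984*(1/116011) = 68984/116011 ≈ 0.59463)
o = 79130
B = 49255 (B = (79130 - 57763) + 27888 = 21367 + 27888 = 49255)
√(B + C) = √(49255 + 68984/116011) = √(5714190789/116011) = √662908987622679/116011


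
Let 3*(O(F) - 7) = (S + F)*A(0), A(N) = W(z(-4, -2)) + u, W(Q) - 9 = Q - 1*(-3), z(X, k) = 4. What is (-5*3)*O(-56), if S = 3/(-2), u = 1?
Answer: 9565/2 ≈ 4782.5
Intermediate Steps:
W(Q) = 12 + Q (W(Q) = 9 + (Q - 1*(-3)) = 9 + (Q + 3) = 9 + (3 + Q) = 12 + Q)
S = -3/2 (S = 3*(-½) = -3/2 ≈ -1.5000)
A(N) = 17 (A(N) = (12 + 4) + 1 = 16 + 1 = 17)
O(F) = -3/2 + 17*F/3 (O(F) = 7 + ((-3/2 + F)*17)/3 = 7 + (-51/2 + 17*F)/3 = 7 + (-17/2 + 17*F/3) = -3/2 + 17*F/3)
(-5*3)*O(-56) = (-5*3)*(-3/2 + (17/3)*(-56)) = -15*(-3/2 - 952/3) = -15*(-1913/6) = 9565/2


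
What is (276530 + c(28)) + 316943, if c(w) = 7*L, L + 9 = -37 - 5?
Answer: 593116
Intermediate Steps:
L = -51 (L = -9 + (-37 - 5) = -9 - 42 = -51)
c(w) = -357 (c(w) = 7*(-51) = -357)
(276530 + c(28)) + 316943 = (276530 - 357) + 316943 = 276173 + 316943 = 593116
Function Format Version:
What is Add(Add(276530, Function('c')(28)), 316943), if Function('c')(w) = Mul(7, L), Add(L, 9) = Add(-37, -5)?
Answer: 593116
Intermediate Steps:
L = -51 (L = Add(-9, Add(-37, -5)) = Add(-9, -42) = -51)
Function('c')(w) = -357 (Function('c')(w) = Mul(7, -51) = -357)
Add(Add(276530, Function('c')(28)), 316943) = Add(Add(276530, -357), 316943) = Add(276173, 316943) = 593116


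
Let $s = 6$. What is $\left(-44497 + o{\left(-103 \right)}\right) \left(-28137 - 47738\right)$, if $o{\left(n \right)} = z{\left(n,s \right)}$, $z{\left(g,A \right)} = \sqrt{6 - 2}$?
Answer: $3376058125$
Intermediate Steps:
$z{\left(g,A \right)} = 2$ ($z{\left(g,A \right)} = \sqrt{4} = 2$)
$o{\left(n \right)} = 2$
$\left(-44497 + o{\left(-103 \right)}\right) \left(-28137 - 47738\right) = \left(-44497 + 2\right) \left(-28137 - 47738\right) = \left(-44495\right) \left(-75875\right) = 3376058125$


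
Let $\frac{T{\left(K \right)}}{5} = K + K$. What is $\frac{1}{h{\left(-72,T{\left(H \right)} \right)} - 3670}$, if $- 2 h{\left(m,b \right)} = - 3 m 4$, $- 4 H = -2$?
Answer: $- \frac{1}{4102} \approx -0.00024378$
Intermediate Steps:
$H = \frac{1}{2}$ ($H = \left(- \frac{1}{4}\right) \left(-2\right) = \frac{1}{2} \approx 0.5$)
$T{\left(K \right)} = 10 K$ ($T{\left(K \right)} = 5 \left(K + K\right) = 5 \cdot 2 K = 10 K$)
$h{\left(m,b \right)} = 6 m$ ($h{\left(m,b \right)} = - \frac{- 3 m 4}{2} = - \frac{\left(-12\right) m}{2} = 6 m$)
$\frac{1}{h{\left(-72,T{\left(H \right)} \right)} - 3670} = \frac{1}{6 \left(-72\right) - 3670} = \frac{1}{-432 - 3670} = \frac{1}{-4102} = - \frac{1}{4102}$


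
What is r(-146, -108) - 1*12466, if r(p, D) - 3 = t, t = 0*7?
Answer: -12463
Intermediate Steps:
t = 0
r(p, D) = 3 (r(p, D) = 3 + 0 = 3)
r(-146, -108) - 1*12466 = 3 - 1*12466 = 3 - 12466 = -12463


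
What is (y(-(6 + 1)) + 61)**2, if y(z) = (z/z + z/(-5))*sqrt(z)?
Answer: 92017/25 + 1464*I*sqrt(7)/5 ≈ 3680.7 + 774.68*I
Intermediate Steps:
y(z) = sqrt(z)*(1 - z/5) (y(z) = (1 + z*(-1/5))*sqrt(z) = (1 - z/5)*sqrt(z) = sqrt(z)*(1 - z/5))
(y(-(6 + 1)) + 61)**2 = (sqrt(-(6 + 1))*(5 - (-1)*(6 + 1))/5 + 61)**2 = (sqrt(-1*7)*(5 - (-1)*7)/5 + 61)**2 = (sqrt(-7)*(5 - 1*(-7))/5 + 61)**2 = ((I*sqrt(7))*(5 + 7)/5 + 61)**2 = ((1/5)*(I*sqrt(7))*12 + 61)**2 = (12*I*sqrt(7)/5 + 61)**2 = (61 + 12*I*sqrt(7)/5)**2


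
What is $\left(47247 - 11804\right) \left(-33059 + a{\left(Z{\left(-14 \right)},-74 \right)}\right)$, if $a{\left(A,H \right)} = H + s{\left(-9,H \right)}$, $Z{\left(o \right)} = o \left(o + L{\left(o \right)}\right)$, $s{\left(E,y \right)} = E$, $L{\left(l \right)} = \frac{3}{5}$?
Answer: $-1174651906$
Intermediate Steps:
$L{\left(l \right)} = \frac{3}{5}$ ($L{\left(l \right)} = 3 \cdot \frac{1}{5} = \frac{3}{5}$)
$Z{\left(o \right)} = o \left(\frac{3}{5} + o\right)$ ($Z{\left(o \right)} = o \left(o + \frac{3}{5}\right) = o \left(\frac{3}{5} + o\right)$)
$a{\left(A,H \right)} = -9 + H$ ($a{\left(A,H \right)} = H - 9 = -9 + H$)
$\left(47247 - 11804\right) \left(-33059 + a{\left(Z{\left(-14 \right)},-74 \right)}\right) = \left(47247 - 11804\right) \left(-33059 - 83\right) = 35443 \left(-33059 - 83\right) = 35443 \left(-33142\right) = -1174651906$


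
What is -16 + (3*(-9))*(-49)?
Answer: 1307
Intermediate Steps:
-16 + (3*(-9))*(-49) = -16 - 27*(-49) = -16 + 1323 = 1307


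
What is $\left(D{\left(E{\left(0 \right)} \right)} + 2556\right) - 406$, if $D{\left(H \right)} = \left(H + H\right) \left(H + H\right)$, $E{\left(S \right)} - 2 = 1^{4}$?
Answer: $2186$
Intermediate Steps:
$E{\left(S \right)} = 3$ ($E{\left(S \right)} = 2 + 1^{4} = 2 + 1 = 3$)
$D{\left(H \right)} = 4 H^{2}$ ($D{\left(H \right)} = 2 H 2 H = 4 H^{2}$)
$\left(D{\left(E{\left(0 \right)} \right)} + 2556\right) - 406 = \left(4 \cdot 3^{2} + 2556\right) - 406 = \left(4 \cdot 9 + 2556\right) - 406 = \left(36 + 2556\right) - 406 = 2592 - 406 = 2186$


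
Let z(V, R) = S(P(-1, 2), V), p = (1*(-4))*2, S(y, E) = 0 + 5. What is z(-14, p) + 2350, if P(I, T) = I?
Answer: 2355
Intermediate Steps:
S(y, E) = 5
p = -8 (p = -4*2 = -8)
z(V, R) = 5
z(-14, p) + 2350 = 5 + 2350 = 2355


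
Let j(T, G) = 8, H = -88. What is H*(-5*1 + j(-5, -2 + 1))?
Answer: -264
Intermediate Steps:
H*(-5*1 + j(-5, -2 + 1)) = -88*(-5*1 + 8) = -88*(-5 + 8) = -88*3 = -264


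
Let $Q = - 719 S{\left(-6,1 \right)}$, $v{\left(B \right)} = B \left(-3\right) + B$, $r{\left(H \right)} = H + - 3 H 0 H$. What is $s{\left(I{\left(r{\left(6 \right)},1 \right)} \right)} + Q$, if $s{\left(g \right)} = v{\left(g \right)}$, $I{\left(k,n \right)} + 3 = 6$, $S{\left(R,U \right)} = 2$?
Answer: $-1444$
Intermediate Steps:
$r{\left(H \right)} = H$ ($r{\left(H \right)} = H + 0 H = H + 0 = H$)
$I{\left(k,n \right)} = 3$ ($I{\left(k,n \right)} = -3 + 6 = 3$)
$v{\left(B \right)} = - 2 B$ ($v{\left(B \right)} = - 3 B + B = - 2 B$)
$s{\left(g \right)} = - 2 g$
$Q = -1438$ ($Q = \left(-719\right) 2 = -1438$)
$s{\left(I{\left(r{\left(6 \right)},1 \right)} \right)} + Q = \left(-2\right) 3 - 1438 = -6 - 1438 = -1444$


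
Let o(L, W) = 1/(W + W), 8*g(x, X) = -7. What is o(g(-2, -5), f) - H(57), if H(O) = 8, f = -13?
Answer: -209/26 ≈ -8.0385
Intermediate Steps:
g(x, X) = -7/8 (g(x, X) = (1/8)*(-7) = -7/8)
o(L, W) = 1/(2*W)
o(g(-2, -5), f) - H(57) = (1/2)/(-13) - 1*8 = (1/2)*(-1/13) - 8 = -1/26 - 8 = -209/26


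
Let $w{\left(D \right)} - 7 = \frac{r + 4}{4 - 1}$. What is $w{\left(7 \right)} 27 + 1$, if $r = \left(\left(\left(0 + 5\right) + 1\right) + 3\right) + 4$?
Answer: $343$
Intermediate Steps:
$r = 13$ ($r = \left(\left(5 + 1\right) + 3\right) + 4 = \left(6 + 3\right) + 4 = 9 + 4 = 13$)
$w{\left(D \right)} = \frac{38}{3}$ ($w{\left(D \right)} = 7 + \frac{13 + 4}{4 - 1} = 7 + \frac{17}{3} = \frac{38}{3}$)
$w{\left(7 \right)} 27 + 1 = \frac{38}{3} \cdot 27 + 1 = 342 + 1 = 343$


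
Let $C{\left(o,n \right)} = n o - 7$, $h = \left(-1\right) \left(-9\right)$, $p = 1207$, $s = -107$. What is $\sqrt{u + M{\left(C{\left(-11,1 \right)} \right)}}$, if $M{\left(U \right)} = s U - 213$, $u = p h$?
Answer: $4 \sqrt{786} \approx 112.14$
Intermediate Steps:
$h = 9$
$C{\left(o,n \right)} = -7 + n o$
$u = 10863$ ($u = 1207 \cdot 9 = 10863$)
$M{\left(U \right)} = -213 - 107 U$ ($M{\left(U \right)} = - 107 U - 213 = -213 - 107 U$)
$\sqrt{u + M{\left(C{\left(-11,1 \right)} \right)}} = \sqrt{10863 - \left(213 + 107 \left(-7 + 1 \left(-11\right)\right)\right)} = \sqrt{10863 - \left(213 + 107 \left(-7 - 11\right)\right)} = \sqrt{10863 - -1713} = \sqrt{10863 + \left(-213 + 1926\right)} = \sqrt{10863 + 1713} = \sqrt{12576} = 4 \sqrt{786}$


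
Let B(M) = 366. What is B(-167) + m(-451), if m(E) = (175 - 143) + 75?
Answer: 473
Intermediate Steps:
m(E) = 107 (m(E) = 32 + 75 = 107)
B(-167) + m(-451) = 366 + 107 = 473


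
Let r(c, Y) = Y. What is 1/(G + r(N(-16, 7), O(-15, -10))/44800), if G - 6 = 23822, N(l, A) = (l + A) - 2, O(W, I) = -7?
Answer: 6400/152499199 ≈ 4.1967e-5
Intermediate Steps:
N(l, A) = -2 + A + l (N(l, A) = (A + l) - 2 = -2 + A + l)
G = 23828 (G = 6 + 23822 = 23828)
1/(G + r(N(-16, 7), O(-15, -10))/44800) = 1/(23828 - 7/44800) = 1/(23828 - 7*1/44800) = 1/(23828 - 1/6400) = 1/(152499199/6400) = 6400/152499199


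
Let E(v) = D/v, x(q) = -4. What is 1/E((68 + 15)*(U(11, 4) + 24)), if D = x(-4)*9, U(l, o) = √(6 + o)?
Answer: -166/3 - 83*√10/36 ≈ -62.624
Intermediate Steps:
D = -36 (D = -4*9 = -36)
E(v) = -36/v
1/E((68 + 15)*(U(11, 4) + 24)) = 1/(-36*1/((68 + 15)*(√(6 + 4) + 24))) = 1/(-36*1/(83*(√10 + 24))) = 1/(-36*1/(83*(24 + √10))) = 1/(-36/(1992 + 83*√10)) = -166/3 - 83*√10/36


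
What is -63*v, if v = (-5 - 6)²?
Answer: -7623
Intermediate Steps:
v = 121 (v = (-11)² = 121)
-63*v = -63*121 = -7623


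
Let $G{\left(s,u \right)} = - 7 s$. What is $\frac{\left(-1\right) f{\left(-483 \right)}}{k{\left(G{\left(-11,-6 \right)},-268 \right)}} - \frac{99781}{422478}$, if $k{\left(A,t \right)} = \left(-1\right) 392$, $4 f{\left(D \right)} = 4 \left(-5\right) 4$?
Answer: $- \frac{60668}{211239} \approx -0.2872$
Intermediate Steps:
$f{\left(D \right)} = -20$ ($f{\left(D \right)} = \frac{4 \left(-5\right) 4}{4} = \frac{\left(-20\right) 4}{4} = \frac{1}{4} \left(-80\right) = -20$)
$k{\left(A,t \right)} = -392$
$\frac{\left(-1\right) f{\left(-483 \right)}}{k{\left(G{\left(-11,-6 \right)},-268 \right)}} - \frac{99781}{422478} = \frac{\left(-1\right) \left(-20\right)}{-392} - \frac{99781}{422478} = 20 \left(- \frac{1}{392}\right) - \frac{99781}{422478} = - \frac{5}{98} - \frac{99781}{422478} = - \frac{60668}{211239}$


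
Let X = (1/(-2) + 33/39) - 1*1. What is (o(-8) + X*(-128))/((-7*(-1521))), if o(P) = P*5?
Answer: 568/138411 ≈ 0.0041037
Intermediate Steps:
o(P) = 5*P
X = -17/26 (X = (1*(-½) + 33*(1/39)) - 1 = (-½ + 11/13) - 1 = 9/26 - 1 = -17/26 ≈ -0.65385)
(o(-8) + X*(-128))/((-7*(-1521))) = (5*(-8) - 17/26*(-128))/((-7*(-1521))) = (-40 + 1088/13)/10647 = (568/13)*(1/10647) = 568/138411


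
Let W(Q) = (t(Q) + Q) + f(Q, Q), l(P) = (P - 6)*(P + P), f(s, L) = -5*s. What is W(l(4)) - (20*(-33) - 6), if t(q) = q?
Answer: 714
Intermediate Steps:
l(P) = 2*P*(-6 + P) (l(P) = (-6 + P)*(2*P) = 2*P*(-6 + P))
W(Q) = -3*Q (W(Q) = (Q + Q) - 5*Q = 2*Q - 5*Q = -3*Q)
W(l(4)) - (20*(-33) - 6) = -6*4*(-6 + 4) - (20*(-33) - 6) = -6*4*(-2) - (-660 - 6) = -3*(-16) - 1*(-666) = 48 + 666 = 714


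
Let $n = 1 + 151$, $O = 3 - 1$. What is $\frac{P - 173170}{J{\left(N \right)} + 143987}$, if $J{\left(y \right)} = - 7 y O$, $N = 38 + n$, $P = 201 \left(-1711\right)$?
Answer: $- \frac{517081}{141327} \approx -3.6588$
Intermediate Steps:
$O = 2$ ($O = 3 - 1 = 2$)
$P = -343911$
$n = 152$
$N = 190$ ($N = 38 + 152 = 190$)
$J{\left(y \right)} = - 14 y$ ($J{\left(y \right)} = - 7 y 2 = - 14 y$)
$\frac{P - 173170}{J{\left(N \right)} + 143987} = \frac{-343911 - 173170}{\left(-14\right) 190 + 143987} = - \frac{517081}{-2660 + 143987} = - \frac{517081}{141327}$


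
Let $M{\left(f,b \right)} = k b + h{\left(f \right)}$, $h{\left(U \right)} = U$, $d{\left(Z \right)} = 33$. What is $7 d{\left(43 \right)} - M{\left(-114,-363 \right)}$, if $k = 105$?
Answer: $38460$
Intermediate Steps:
$M{\left(f,b \right)} = f + 105 b$ ($M{\left(f,b \right)} = 105 b + f = f + 105 b$)
$7 d{\left(43 \right)} - M{\left(-114,-363 \right)} = 7 \cdot 33 - \left(-114 + 105 \left(-363\right)\right) = 231 - \left(-114 - 38115\right) = 231 - -38229 = 231 + 38229 = 38460$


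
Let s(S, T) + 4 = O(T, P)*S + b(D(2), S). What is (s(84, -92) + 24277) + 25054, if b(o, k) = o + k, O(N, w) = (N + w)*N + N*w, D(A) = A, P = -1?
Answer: 775845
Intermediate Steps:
O(N, w) = N*w + N*(N + w) (O(N, w) = N*(N + w) + N*w = N*w + N*(N + w))
b(o, k) = k + o
s(S, T) = -2 + S + S*T*(-2 + T) (s(S, T) = -4 + ((T*(T + 2*(-1)))*S + (S + 2)) = -4 + ((T*(T - 2))*S + (2 + S)) = -4 + ((T*(-2 + T))*S + (2 + S)) = -4 + (S*T*(-2 + T) + (2 + S)) = -4 + (2 + S + S*T*(-2 + T)) = -2 + S + S*T*(-2 + T))
(s(84, -92) + 24277) + 25054 = ((-2 + 84 + 84*(-92)*(-2 - 92)) + 24277) + 25054 = ((-2 + 84 + 84*(-92)*(-94)) + 24277) + 25054 = ((-2 + 84 + 726432) + 24277) + 25054 = (726514 + 24277) + 25054 = 750791 + 25054 = 775845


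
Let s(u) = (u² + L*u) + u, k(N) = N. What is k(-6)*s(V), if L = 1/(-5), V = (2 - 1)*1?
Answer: -54/5 ≈ -10.800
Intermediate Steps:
V = 1 (V = 1*1 = 1)
L = -⅕ ≈ -0.20000
s(u) = u² + 4*u/5 (s(u) = (u² - u/5) + u = u² + 4*u/5)
k(-6)*s(V) = -6*(4 + 5*1)/5 = -6*(4 + 5)/5 = -6*9/5 = -54/5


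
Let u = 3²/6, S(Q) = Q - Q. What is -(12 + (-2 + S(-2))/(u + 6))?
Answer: -176/15 ≈ -11.733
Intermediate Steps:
S(Q) = 0
u = 3/2 (u = 9*(⅙) = 3/2 ≈ 1.5000)
-(12 + (-2 + S(-2))/(u + 6)) = -(12 + (-2 + 0)/(3/2 + 6)) = -(12 - 2/15/2) = -(12 - 2*2/15) = -(12 - 4/15) = -1*176/15 = -176/15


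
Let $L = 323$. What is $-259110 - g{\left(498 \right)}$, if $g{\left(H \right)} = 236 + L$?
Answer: $-259669$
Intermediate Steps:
$g{\left(H \right)} = 559$ ($g{\left(H \right)} = 236 + 323 = 559$)
$-259110 - g{\left(498 \right)} = -259110 - 559 = -259669$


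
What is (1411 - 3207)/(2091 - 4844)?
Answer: 1796/2753 ≈ 0.65238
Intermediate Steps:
(1411 - 3207)/(2091 - 4844) = -1796/(-2753) = -1796*(-1/2753) = 1796/2753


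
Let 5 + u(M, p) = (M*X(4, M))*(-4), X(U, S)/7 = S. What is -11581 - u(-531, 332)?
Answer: 7883332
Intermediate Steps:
X(U, S) = 7*S
u(M, p) = -5 - 28*M² (u(M, p) = -5 + (M*(7*M))*(-4) = -5 + (7*M²)*(-4) = -5 - 28*M²)
-11581 - u(-531, 332) = -11581 - (-5 - 28*(-531)²) = -11581 - (-5 - 28*281961) = -11581 - (-5 - 7894908) = -11581 - 1*(-7894913) = -11581 + 7894913 = 7883332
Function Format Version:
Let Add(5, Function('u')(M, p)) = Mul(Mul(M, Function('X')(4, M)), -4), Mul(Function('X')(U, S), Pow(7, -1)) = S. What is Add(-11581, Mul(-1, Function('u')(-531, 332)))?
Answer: 7883332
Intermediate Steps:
Function('X')(U, S) = Mul(7, S)
Function('u')(M, p) = Add(-5, Mul(-28, Pow(M, 2))) (Function('u')(M, p) = Add(-5, Mul(Mul(M, Mul(7, M)), -4)) = Add(-5, Mul(Mul(7, Pow(M, 2)), -4)) = Add(-5, Mul(-28, Pow(M, 2))))
Add(-11581, Mul(-1, Function('u')(-531, 332))) = Add(-11581, Mul(-1, Add(-5, Mul(-28, Pow(-531, 2))))) = Add(-11581, Mul(-1, Add(-5, Mul(-28, 281961)))) = Add(-11581, Mul(-1, Add(-5, -7894908))) = Add(-11581, Mul(-1, -7894913)) = Add(-11581, 7894913) = 7883332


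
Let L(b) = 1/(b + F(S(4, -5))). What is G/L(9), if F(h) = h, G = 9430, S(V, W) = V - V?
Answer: 84870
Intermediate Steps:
S(V, W) = 0
L(b) = 1/b (L(b) = 1/(b + 0) = 1/b)
G/L(9) = 9430/(1/9) = 9430/(⅑) = 9430*9 = 84870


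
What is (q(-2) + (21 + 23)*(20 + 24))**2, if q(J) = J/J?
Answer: 3751969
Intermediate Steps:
q(J) = 1
(q(-2) + (21 + 23)*(20 + 24))**2 = (1 + (21 + 23)*(20 + 24))**2 = (1 + 44*44)**2 = (1 + 1936)**2 = 1937**2 = 3751969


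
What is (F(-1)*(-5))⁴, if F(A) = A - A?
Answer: 0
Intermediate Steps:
F(A) = 0
(F(-1)*(-5))⁴ = (0*(-5))⁴ = 0⁴ = 0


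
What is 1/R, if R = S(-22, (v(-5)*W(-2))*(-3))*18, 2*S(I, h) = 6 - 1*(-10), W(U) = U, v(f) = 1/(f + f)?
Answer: 1/144 ≈ 0.0069444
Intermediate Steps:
v(f) = 1/(2*f)
S(I, h) = 8 (S(I, h) = (6 - 1*(-10))/2 = (6 + 10)/2 = (½)*16 = 8)
R = 144 (R = 8*18 = 144)
1/R = 1/144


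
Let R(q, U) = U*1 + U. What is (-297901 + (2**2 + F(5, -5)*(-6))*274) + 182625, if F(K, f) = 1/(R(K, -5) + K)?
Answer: -569256/5 ≈ -1.1385e+5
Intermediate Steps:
R(q, U) = 2*U (R(q, U) = U + U = 2*U)
F(K, f) = 1/(-10 + K) (F(K, f) = 1/(2*(-5) + K) = 1/(-10 + K))
(-297901 + (2**2 + F(5, -5)*(-6))*274) + 182625 = (-297901 + (2**2 - 6/(-10 + 5))*274) + 182625 = (-297901 + (4 - 6/(-5))*274) + 182625 = (-297901 + (4 - 1/5*(-6))*274) + 182625 = (-297901 + (4 + 6/5)*274) + 182625 = (-297901 + (26/5)*274) + 182625 = (-297901 + 7124/5) + 182625 = -1482381/5 + 182625 = -569256/5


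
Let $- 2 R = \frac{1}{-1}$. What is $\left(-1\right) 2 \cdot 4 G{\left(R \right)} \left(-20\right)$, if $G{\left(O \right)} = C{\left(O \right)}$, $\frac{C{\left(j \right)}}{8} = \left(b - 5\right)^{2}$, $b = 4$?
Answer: $1280$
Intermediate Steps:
$C{\left(j \right)} = 8$ ($C{\left(j \right)} = 8 \left(4 - 5\right)^{2} = 8 \left(-1\right)^{2} = 8 \cdot 1 = 8$)
$R = \frac{1}{2}$ ($R = - \frac{1}{2 \left(-1\right)} = \left(- \frac{1}{2}\right) \left(-1\right) = \frac{1}{2} \approx 0.5$)
$G{\left(O \right)} = 8$
$\left(-1\right) 2 \cdot 4 G{\left(R \right)} \left(-20\right) = \left(-1\right) 2 \cdot 4 \cdot 8 \left(-20\right) = \left(-2\right) 4 \cdot 8 \left(-20\right) = \left(-8\right) 8 \left(-20\right) = \left(-64\right) \left(-20\right) = 1280$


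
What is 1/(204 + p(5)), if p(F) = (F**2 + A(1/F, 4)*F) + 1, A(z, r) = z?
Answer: 1/231 ≈ 0.0043290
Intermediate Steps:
p(F) = 2 + F**2 (p(F) = (F**2 + F/F) + 1 = (F**2 + 1) + 1 = (1 + F**2) + 1 = 2 + F**2)
1/(204 + p(5)) = 1/(204 + (2 + 5**2)) = 1/(204 + (2 + 25)) = 1/(204 + 27) = 1/231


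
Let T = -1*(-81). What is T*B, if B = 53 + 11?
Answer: 5184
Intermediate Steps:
T = 81
B = 64
T*B = 81*64 = 5184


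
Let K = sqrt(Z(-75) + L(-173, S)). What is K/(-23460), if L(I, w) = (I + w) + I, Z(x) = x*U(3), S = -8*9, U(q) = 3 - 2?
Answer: -I*sqrt(493)/23460 ≈ -0.00094645*I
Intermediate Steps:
U(q) = 1
S = -72
Z(x) = x (Z(x) = x*1 = x)
L(I, w) = w + 2*I
K = I*sqrt(493) (K = sqrt(-75 + (-72 + 2*(-173))) = sqrt(-75 + (-72 - 346)) = sqrt(-75 - 418) = sqrt(-493) = I*sqrt(493) ≈ 22.204*I)
K/(-23460) = (I*sqrt(493))/(-23460) = (I*sqrt(493))*(-1/23460) = -I*sqrt(493)/23460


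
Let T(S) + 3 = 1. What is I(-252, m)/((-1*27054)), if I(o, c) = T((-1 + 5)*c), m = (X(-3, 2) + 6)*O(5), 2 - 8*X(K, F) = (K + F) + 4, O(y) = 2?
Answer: 1/13527 ≈ 7.3926e-5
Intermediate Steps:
X(K, F) = -¼ - F/8 - K/8 (X(K, F) = ¼ - ((K + F) + 4)/8 = ¼ - ((F + K) + 4)/8 = ¼ - (4 + F + K)/8 = ¼ + (-½ - F/8 - K/8) = -¼ - F/8 - K/8)
m = 47/4 (m = ((-¼ - ⅛*2 - ⅛*(-3)) + 6)*2 = ((-¼ - ¼ + 3/8) + 6)*2 = (-⅛ + 6)*2 = (47/8)*2 = 47/4 ≈ 11.750)
T(S) = -2 (T(S) = -3 + 1 = -2)
I(o, c) = -2
I(-252, m)/((-1*27054)) = -2/((-1*27054)) = -2/(-27054) = -2*(-1/27054) = 1/13527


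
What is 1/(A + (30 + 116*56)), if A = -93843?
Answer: -1/87317 ≈ -1.1453e-5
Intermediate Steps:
1/(A + (30 + 116*56)) = 1/(-93843 + (30 + 116*56)) = 1/(-93843 + (30 + 6496)) = 1/(-93843 + 6526) = 1/(-87317) = -1/87317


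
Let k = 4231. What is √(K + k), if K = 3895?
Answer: √8126 ≈ 90.144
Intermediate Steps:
√(K + k) = √(3895 + 4231) = √8126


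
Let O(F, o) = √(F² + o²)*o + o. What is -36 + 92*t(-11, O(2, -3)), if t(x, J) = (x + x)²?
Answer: 44492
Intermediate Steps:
O(F, o) = o + o*√(F² + o²) (O(F, o) = o*√(F² + o²) + o = o + o*√(F² + o²))
t(x, J) = 4*x² (t(x, J) = (2*x)² = 4*x²)
-36 + 92*t(-11, O(2, -3)) = -36 + 92*(4*(-11)²) = -36 + 92*(4*121) = -36 + 92*484 = -36 + 44528 = 44492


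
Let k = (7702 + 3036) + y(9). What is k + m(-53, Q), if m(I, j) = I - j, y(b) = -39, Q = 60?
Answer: 10586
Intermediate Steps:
k = 10699 (k = (7702 + 3036) - 39 = 10738 - 39 = 10699)
k + m(-53, Q) = 10699 + (-53 - 1*60) = 10699 + (-53 - 60) = 10699 - 113 = 10586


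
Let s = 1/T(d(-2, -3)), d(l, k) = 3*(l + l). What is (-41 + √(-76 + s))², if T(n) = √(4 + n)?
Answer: (82 - √(-304 - I*√2))²/4 ≈ 1603.3 + 714.51*I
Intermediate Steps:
d(l, k) = 6*l (d(l, k) = 3*(2*l) = 6*l)
s = -I*√2/4 (s = 1/(√(4 + 6*(-2))) = 1/(√(4 - 12)) = 1/(√(-8)) = 1/(2*I*√2) = -I*√2/4 ≈ -0.35355*I)
(-41 + √(-76 + s))² = (-41 + √(-76 - I*√2/4))²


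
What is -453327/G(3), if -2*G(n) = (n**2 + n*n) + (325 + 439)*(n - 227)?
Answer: -453327/85559 ≈ -5.2984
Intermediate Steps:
G(n) = 86714 - n**2 - 382*n (G(n) = -((n**2 + n*n) + (325 + 439)*(n - 227))/2 = -((n**2 + n**2) + 764*(-227 + n))/2 = -(2*n**2 + (-173428 + 764*n))/2 = -(-173428 + 2*n**2 + 764*n)/2 = 86714 - n**2 - 382*n)
-453327/G(3) = -453327/(86714 - 1*3**2 - 382*3) = -453327/(86714 - 1*9 - 1146) = -453327/(86714 - 9 - 1146) = -453327/85559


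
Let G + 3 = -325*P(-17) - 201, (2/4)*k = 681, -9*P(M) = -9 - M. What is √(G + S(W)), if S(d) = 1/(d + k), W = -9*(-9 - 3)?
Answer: √3743630/210 ≈ 9.2135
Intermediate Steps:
P(M) = 1 + M/9 (P(M) = -(-9 - M)/9 = 1 + M/9)
W = 108 (W = -9*(-12) = 108)
k = 1362 (k = 2*681 = 1362)
S(d) = 1/(1362 + d) (S(d) = 1/(d + 1362) = 1/(1362 + d))
G = 764/9 (G = -3 + (-325*(1 + (⅑)*(-17)) - 201) = -3 + (-325*(1 - 17/9) - 201) = -3 + (-325*(-8/9) - 201) = -3 + (2600/9 - 201) = -3 + 791/9 = 764/9 ≈ 84.889)
√(G + S(W)) = √(764/9 + 1/(1362 + 108)) = √(764/9 + 1/1470) = √(374363/4410) = √3743630/210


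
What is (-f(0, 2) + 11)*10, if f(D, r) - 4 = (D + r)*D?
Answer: 70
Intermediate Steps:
f(D, r) = 4 + D*(D + r) (f(D, r) = 4 + (D + r)*D = 4 + D*(D + r))
(-f(0, 2) + 11)*10 = (-(4 + 0**2 + 0*2) + 11)*10 = (-(4 + 0 + 0) + 11)*10 = (-1*4 + 11)*10 = (-4 + 11)*10 = 7*10 = 70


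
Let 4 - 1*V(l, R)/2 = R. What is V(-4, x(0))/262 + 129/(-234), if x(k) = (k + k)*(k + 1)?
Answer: -5321/10218 ≈ -0.52075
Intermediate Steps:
x(k) = 2*k*(1 + k) (x(k) = (2*k)*(1 + k) = 2*k*(1 + k))
V(l, R) = 8 - 2*R
V(-4, x(0))/262 + 129/(-234) = (8 - 4*0*(1 + 0))/262 + 129/(-234) = (8 - 4*0)*(1/262) + 129*(-1/234) = (8 - 2*0)*(1/262) - 43/78 = (8 + 0)*(1/262) - 43/78 = 8*(1/262) - 43/78 = 4/131 - 43/78 = -5321/10218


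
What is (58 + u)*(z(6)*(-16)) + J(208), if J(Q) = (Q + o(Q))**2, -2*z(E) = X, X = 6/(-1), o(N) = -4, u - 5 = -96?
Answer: 43200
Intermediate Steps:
u = -91 (u = 5 - 96 = -91)
X = -6 (X = 6*(-1) = -6)
z(E) = 3 (z(E) = -1/2*(-6) = 3)
J(Q) = (-4 + Q)**2 (J(Q) = (Q - 4)**2 = (-4 + Q)**2)
(58 + u)*(z(6)*(-16)) + J(208) = (58 - 91)*(3*(-16)) + (-4 + 208)**2 = -33*(-48) + 204**2 = 1584 + 41616 = 43200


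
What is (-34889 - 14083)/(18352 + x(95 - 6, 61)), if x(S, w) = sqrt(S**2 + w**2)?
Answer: -449367072/168392131 + 24486*sqrt(11642)/168392131 ≈ -2.6529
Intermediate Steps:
(-34889 - 14083)/(18352 + x(95 - 6, 61)) = (-34889 - 14083)/(18352 + sqrt((95 - 6)**2 + 61**2)) = -48972/(18352 + sqrt(89**2 + 3721)) = -48972/(18352 + sqrt(7921 + 3721)) = -48972/(18352 + sqrt(11642))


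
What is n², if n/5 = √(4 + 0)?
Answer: 100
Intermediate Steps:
n = 10 (n = 5*√(4 + 0) = 5*√4 = 5*2 = 10)
n² = 10² = 100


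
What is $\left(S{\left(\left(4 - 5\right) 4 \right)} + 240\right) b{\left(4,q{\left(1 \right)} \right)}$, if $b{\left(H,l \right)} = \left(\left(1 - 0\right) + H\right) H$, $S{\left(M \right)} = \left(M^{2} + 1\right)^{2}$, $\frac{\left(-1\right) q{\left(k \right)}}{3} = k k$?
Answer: $10580$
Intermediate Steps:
$q{\left(k \right)} = - 3 k^{2}$ ($q{\left(k \right)} = - 3 k k = - 3 k^{2}$)
$S{\left(M \right)} = \left(1 + M^{2}\right)^{2}$
$b{\left(H,l \right)} = H \left(1 + H\right)$ ($b{\left(H,l \right)} = \left(\left(1 + 0\right) + H\right) H = \left(1 + H\right) H = H \left(1 + H\right)$)
$\left(S{\left(\left(4 - 5\right) 4 \right)} + 240\right) b{\left(4,q{\left(1 \right)} \right)} = \left(\left(1 + \left(\left(4 - 5\right) 4\right)^{2}\right)^{2} + 240\right) 4 \left(1 + 4\right) = \left(\left(1 + \left(\left(-1\right) 4\right)^{2}\right)^{2} + 240\right) 4 \cdot 5 = \left(\left(1 + \left(-4\right)^{2}\right)^{2} + 240\right) 20 = \left(\left(1 + 16\right)^{2} + 240\right) 20 = \left(17^{2} + 240\right) 20 = \left(289 + 240\right) 20 = 529 \cdot 20 = 10580$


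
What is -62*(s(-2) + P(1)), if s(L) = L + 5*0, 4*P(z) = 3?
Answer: 155/2 ≈ 77.500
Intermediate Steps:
P(z) = ¾ (P(z) = (¼)*3 = ¾)
s(L) = L (s(L) = L + 0 = L)
-62*(s(-2) + P(1)) = -62*(-2 + ¾) = -62*(-5/4) = 155/2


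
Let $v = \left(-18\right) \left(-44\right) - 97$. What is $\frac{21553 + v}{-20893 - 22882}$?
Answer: $- \frac{216}{425} \approx -0.50823$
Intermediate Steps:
$v = 695$ ($v = 792 - 97 = 695$)
$\frac{21553 + v}{-20893 - 22882} = \frac{21553 + 695}{-20893 - 22882} = \frac{22248}{-43775} = 22248 \left(- \frac{1}{43775}\right) = - \frac{216}{425}$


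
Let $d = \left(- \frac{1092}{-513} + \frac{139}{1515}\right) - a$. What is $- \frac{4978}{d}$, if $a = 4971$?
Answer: $\frac{214937595}{214539481} \approx 1.0019$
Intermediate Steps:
$d = - \frac{429078962}{86355}$ ($d = \left(- \frac{1092}{-513} + \frac{139}{1515}\right) - 4971 = \left(\left(-1092\right) \left(- \frac{1}{513}\right) + 139 \cdot \frac{1}{1515}\right) - 4971 = \left(\frac{364}{171} + \frac{139}{1515}\right) - 4971 = \frac{191743}{86355} - 4971 = - \frac{429078962}{86355} \approx -4968.8$)
$- \frac{4978}{d} = - \frac{4978}{- \frac{429078962}{86355}} = \left(-4978\right) \left(- \frac{86355}{429078962}\right) = \frac{214937595}{214539481}$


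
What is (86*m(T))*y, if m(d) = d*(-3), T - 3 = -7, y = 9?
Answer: 9288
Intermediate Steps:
T = -4 (T = 3 - 7 = -4)
m(d) = -3*d
(86*m(T))*y = (86*(-3*(-4)))*9 = (86*12)*9 = 1032*9 = 9288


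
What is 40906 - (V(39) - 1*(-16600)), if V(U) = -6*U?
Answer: 24540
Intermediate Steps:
40906 - (V(39) - 1*(-16600)) = 40906 - (-6*39 - 1*(-16600)) = 40906 - (-234 + 16600) = 40906 - 1*16366 = 40906 - 16366 = 24540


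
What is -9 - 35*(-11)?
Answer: 376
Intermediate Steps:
-9 - 35*(-11) = -9 + 385 = 376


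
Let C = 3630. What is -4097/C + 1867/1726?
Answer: -73553/1566345 ≈ -0.046958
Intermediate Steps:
-4097/C + 1867/1726 = -4097/3630 + 1867/1726 = -73553/1566345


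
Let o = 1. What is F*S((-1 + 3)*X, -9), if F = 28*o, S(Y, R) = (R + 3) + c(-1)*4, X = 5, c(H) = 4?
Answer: 280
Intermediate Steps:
S(Y, R) = 19 + R (S(Y, R) = (R + 3) + 4*4 = (3 + R) + 16 = 19 + R)
F = 28 (F = 28*1 = 28)
F*S((-1 + 3)*X, -9) = 28*(19 - 9) = 28*10 = 280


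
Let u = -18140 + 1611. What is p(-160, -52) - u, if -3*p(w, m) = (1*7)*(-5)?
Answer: 49622/3 ≈ 16541.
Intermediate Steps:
u = -16529
p(w, m) = 35/3 (p(w, m) = -1*7*(-5)/3 = -7*(-5)/3 = -1/3*(-35) = 35/3)
p(-160, -52) - u = 35/3 - 1*(-16529) = 35/3 + 16529 = 49622/3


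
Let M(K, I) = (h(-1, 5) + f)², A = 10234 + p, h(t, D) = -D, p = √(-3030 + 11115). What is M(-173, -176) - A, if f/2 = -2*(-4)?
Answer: -10113 - 7*√165 ≈ -10203.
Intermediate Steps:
p = 7*√165 (p = √8085 = 7*√165 ≈ 89.917)
f = 16 (f = 2*(-2*(-4)) = 2*8 = 16)
A = 10234 + 7*√165 ≈ 10324.
M(K, I) = 121 (M(K, I) = (-1*5 + 16)² = (-5 + 16)² = 11² = 121)
M(-173, -176) - A = 121 - (10234 + 7*√165) = 121 + (-10234 - 7*√165) = -10113 - 7*√165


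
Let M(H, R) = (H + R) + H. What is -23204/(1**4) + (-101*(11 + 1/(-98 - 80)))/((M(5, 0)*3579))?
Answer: -147824064137/6370620 ≈ -23204.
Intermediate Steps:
M(H, R) = R + 2*H
-23204/(1**4) + (-101*(11 + 1/(-98 - 80)))/((M(5, 0)*3579)) = -23204/(1**4) + (-101*(11 + 1/(-98 - 80)))/(((0 + 2*5)*3579)) = -23204/1 + (-101*(11 + 1/(-178)))/(((0 + 10)*3579)) = -23204*1 + (-101*(11 - 1/178))/((10*3579)) = -23204 - 101*1957/178/35790 = -23204 - 197657/178*1/35790 = -23204 - 197657/6370620 = -147824064137/6370620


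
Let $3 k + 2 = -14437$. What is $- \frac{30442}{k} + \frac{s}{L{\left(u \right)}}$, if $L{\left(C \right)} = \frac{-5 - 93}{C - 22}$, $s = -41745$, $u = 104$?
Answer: $\frac{8239157743}{235837} \approx 34936.0$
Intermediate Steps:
$L{\left(C \right)} = - \frac{98}{-22 + C}$
$k = -4813$ ($k = - \frac{2}{3} + \frac{1}{3} \left(-14437\right) = - \frac{2}{3} - \frac{14437}{3} = -4813$)
$- \frac{30442}{k} + \frac{s}{L{\left(u \right)}} = - \frac{30442}{-4813} - \frac{41745}{\left(-98\right) \frac{1}{-22 + 104}} = \left(-30442\right) \left(- \frac{1}{4813}\right) - \frac{41745}{\left(-98\right) \frac{1}{82}} = \frac{30442}{4813} - \frac{41745}{\left(-98\right) \frac{1}{82}} = \frac{30442}{4813} - \frac{41745}{- \frac{49}{41}} = \frac{30442}{4813} - - \frac{1711545}{49} = \frac{30442}{4813} + \frac{1711545}{49} = \frac{8239157743}{235837}$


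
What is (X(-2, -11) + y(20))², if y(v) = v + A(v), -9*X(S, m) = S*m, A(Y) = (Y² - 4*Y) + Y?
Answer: 10355524/81 ≈ 1.2785e+5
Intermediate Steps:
A(Y) = Y² - 3*Y
X(S, m) = -S*m/9
y(v) = v + v*(-3 + v)
(X(-2, -11) + y(20))² = (-⅑*(-2)*(-11) + 20*(-2 + 20))² = (-22/9 + 20*18)² = (-22/9 + 360)² = (3218/9)² = 10355524/81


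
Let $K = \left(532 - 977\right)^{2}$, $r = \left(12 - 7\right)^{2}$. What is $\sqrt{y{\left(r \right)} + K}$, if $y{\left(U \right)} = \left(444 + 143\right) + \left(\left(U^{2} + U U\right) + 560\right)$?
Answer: $\sqrt{200422} \approx 447.69$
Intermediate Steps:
$r = 25$ ($r = 5^{2} = 25$)
$y{\left(U \right)} = 1147 + 2 U^{2}$ ($y{\left(U \right)} = 587 + \left(\left(U^{2} + U^{2}\right) + 560\right) = 587 + \left(2 U^{2} + 560\right) = 587 + \left(560 + 2 U^{2}\right) = 1147 + 2 U^{2}$)
$K = 198025$ ($K = \left(-445\right)^{2} = 198025$)
$\sqrt{y{\left(r \right)} + K} = \sqrt{\left(1147 + 2 \cdot 25^{2}\right) + 198025} = \sqrt{\left(1147 + 2 \cdot 625\right) + 198025} = \sqrt{\left(1147 + 1250\right) + 198025} = \sqrt{2397 + 198025} = \sqrt{200422}$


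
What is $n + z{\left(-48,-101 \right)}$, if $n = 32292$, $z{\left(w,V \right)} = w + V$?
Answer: $32143$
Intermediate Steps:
$z{\left(w,V \right)} = V + w$
$n + z{\left(-48,-101 \right)} = 32292 - 149 = 32143$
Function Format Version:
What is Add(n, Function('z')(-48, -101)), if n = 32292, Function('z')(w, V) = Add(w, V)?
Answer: 32143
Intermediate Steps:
Function('z')(w, V) = Add(V, w)
Add(n, Function('z')(-48, -101)) = Add(32292, Add(-101, -48)) = Add(32292, -149) = 32143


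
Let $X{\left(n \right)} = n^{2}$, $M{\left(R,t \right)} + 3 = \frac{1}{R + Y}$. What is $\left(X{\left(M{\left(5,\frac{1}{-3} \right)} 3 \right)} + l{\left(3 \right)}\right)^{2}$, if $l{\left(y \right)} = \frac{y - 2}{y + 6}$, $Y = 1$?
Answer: $\frac{6786025}{1296} \approx 5236.1$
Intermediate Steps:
$M{\left(R,t \right)} = -3 + \frac{1}{1 + R}$ ($M{\left(R,t \right)} = -3 + \frac{1}{R + 1} = -3 + \frac{1}{1 + R}$)
$l{\left(y \right)} = \frac{-2 + y}{6 + y}$
$\left(X{\left(M{\left(5,\frac{1}{-3} \right)} 3 \right)} + l{\left(3 \right)}\right)^{2} = \left(\left(\frac{-2 - 15}{1 + 5} \cdot 3\right)^{2} + \frac{-2 + 3}{6 + 3}\right)^{2} = \left(\left(\frac{-2 - 15}{6} \cdot 3\right)^{2} + \frac{1}{9} \cdot 1\right)^{2} = \left(\left(\frac{1}{6} \left(-17\right) 3\right)^{2} + \frac{1}{9} \cdot 1\right)^{2} = \left(\left(\left(- \frac{17}{6}\right) 3\right)^{2} + \frac{1}{9}\right)^{2} = \left(\left(- \frac{17}{2}\right)^{2} + \frac{1}{9}\right)^{2} = \left(\frac{289}{4} + \frac{1}{9}\right)^{2} = \left(\frac{2605}{36}\right)^{2} = \frac{6786025}{1296}$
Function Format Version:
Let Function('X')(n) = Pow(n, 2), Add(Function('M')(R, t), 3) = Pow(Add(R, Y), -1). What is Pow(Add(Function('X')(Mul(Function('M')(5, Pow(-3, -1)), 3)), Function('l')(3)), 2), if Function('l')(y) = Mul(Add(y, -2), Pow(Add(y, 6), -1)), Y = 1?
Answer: Rational(6786025, 1296) ≈ 5236.1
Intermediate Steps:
Function('M')(R, t) = Add(-3, Pow(Add(1, R), -1)) (Function('M')(R, t) = Add(-3, Pow(Add(R, 1), -1)) = Add(-3, Pow(Add(1, R), -1)))
Function('l')(y) = Mul(Pow(Add(6, y), -1), Add(-2, y)) (Function('l')(y) = Mul(Add(-2, y), Pow(Add(6, y), -1)) = Mul(Pow(Add(6, y), -1), Add(-2, y)))
Pow(Add(Function('X')(Mul(Function('M')(5, Pow(-3, -1)), 3)), Function('l')(3)), 2) = Pow(Add(Pow(Mul(Mul(Pow(Add(1, 5), -1), Add(-2, Mul(-3, 5))), 3), 2), Mul(Pow(Add(6, 3), -1), Add(-2, 3))), 2) = Pow(Add(Pow(Mul(Mul(Pow(6, -1), Add(-2, -15)), 3), 2), Mul(Pow(9, -1), 1)), 2) = Pow(Add(Pow(Mul(Mul(Rational(1, 6), -17), 3), 2), Mul(Rational(1, 9), 1)), 2) = Pow(Add(Pow(Mul(Rational(-17, 6), 3), 2), Rational(1, 9)), 2) = Pow(Add(Pow(Rational(-17, 2), 2), Rational(1, 9)), 2) = Pow(Add(Rational(289, 4), Rational(1, 9)), 2) = Pow(Rational(2605, 36), 2) = Rational(6786025, 1296)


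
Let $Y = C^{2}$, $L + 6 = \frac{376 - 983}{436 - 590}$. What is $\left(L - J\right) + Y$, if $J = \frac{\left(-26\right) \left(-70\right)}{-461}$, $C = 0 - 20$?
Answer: $\frac{28531743}{70994} \approx 401.89$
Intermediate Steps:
$C = -20$ ($C = 0 - 20 = -20$)
$L = - \frac{317}{154}$ ($L = -6 + \frac{376 - 983}{436 - 590} = -6 - \frac{607}{-154} = -6 - - \frac{607}{154} = -6 + \frac{607}{154} = - \frac{317}{154} \approx -2.0584$)
$J = - \frac{1820}{461}$ ($J = 1820 \left(- \frac{1}{461}\right) = - \frac{1820}{461} \approx -3.9479$)
$Y = 400$ ($Y = \left(-20\right)^{2} = 400$)
$\left(L - J\right) + Y = \left(- \frac{317}{154} - - \frac{1820}{461}\right) + 400 = \left(- \frac{317}{154} + \frac{1820}{461}\right) + 400 = \frac{134143}{70994} + 400 = \frac{28531743}{70994}$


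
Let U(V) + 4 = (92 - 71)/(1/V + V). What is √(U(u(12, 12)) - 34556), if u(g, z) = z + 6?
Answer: 9*I*√1802606/65 ≈ 185.9*I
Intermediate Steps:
u(g, z) = 6 + z
U(V) = -4 + 21/(V + 1/V) (U(V) = -4 + (92 - 71)/(1/V + V) = -4 + 21/(V + 1/V))
√(U(u(12, 12)) - 34556) = √((-4 - 4*(6 + 12)² + 21*(6 + 12))/(1 + (6 + 12)²) - 34556) = √((-4 - 4*18² + 21*18)/(1 + 18²) - 34556) = √((-4 - 4*324 + 378)/(1 + 324) - 34556) = √((-4 - 1296 + 378)/325 - 34556) = √((1/325)*(-922) - 34556) = √(-922/325 - 34556) = √(-11231622/325) = 9*I*√1802606/65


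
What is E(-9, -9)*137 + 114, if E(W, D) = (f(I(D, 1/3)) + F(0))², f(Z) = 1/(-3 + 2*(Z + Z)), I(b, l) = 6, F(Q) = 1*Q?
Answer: 50411/441 ≈ 114.31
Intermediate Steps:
F(Q) = Q
f(Z) = 1/(-3 + 4*Z) (f(Z) = 1/(-3 + 2*(2*Z)) = 1/(-3 + 4*Z))
E(W, D) = 1/441 (E(W, D) = (1/(-3 + 4*6) + 0)² = (1/(-3 + 24) + 0)² = (1/21 + 0)² = (1/21)² = 1/441)
E(-9, -9)*137 + 114 = (1/441)*137 + 114 = 137/441 + 114 = 50411/441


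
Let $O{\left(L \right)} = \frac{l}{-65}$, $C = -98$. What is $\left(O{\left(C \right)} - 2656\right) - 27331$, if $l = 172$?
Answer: $- \frac{1949327}{65} \approx -29990.0$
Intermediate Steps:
$O{\left(L \right)} = - \frac{172}{65}$ ($O{\left(L \right)} = \frac{172}{-65} = 172 \left(- \frac{1}{65}\right) = - \frac{172}{65}$)
$\left(O{\left(C \right)} - 2656\right) - 27331 = \left(- \frac{172}{65} - 2656\right) - 27331 = - \frac{172812}{65} - 27331 = - \frac{1949327}{65}$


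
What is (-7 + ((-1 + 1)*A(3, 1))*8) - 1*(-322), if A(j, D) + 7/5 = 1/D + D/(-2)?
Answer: 315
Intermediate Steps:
A(j, D) = -7/5 + 1/D - D/2 (A(j, D) = -7/5 + (1/D + D/(-2)) = -7/5 + (1/D + D*(-½)) = -7/5 + (1/D - D/2) = -7/5 + 1/D - D/2)
(-7 + ((-1 + 1)*A(3, 1))*8) - 1*(-322) = (-7 + ((-1 + 1)*(-7/5 + 1/1 - ½*1))*8) - 1*(-322) = (-7 + (0*(-7/5 + 1 - ½))*8) + 322 = (-7 + (0*(-9/10))*8) + 322 = (-7 + 0*8) + 322 = (-7 + 0) + 322 = -7 + 322 = 315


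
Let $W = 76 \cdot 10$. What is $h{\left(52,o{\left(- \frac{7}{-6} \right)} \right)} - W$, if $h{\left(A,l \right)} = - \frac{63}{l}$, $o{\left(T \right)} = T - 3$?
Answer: $- \frac{7982}{11} \approx -725.64$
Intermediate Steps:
$o{\left(T \right)} = -3 + T$
$W = 760$
$h{\left(52,o{\left(- \frac{7}{-6} \right)} \right)} - W = - \frac{63}{-3 - \frac{7}{-6}} - 760 = - \frac{63}{-3 - - \frac{7}{6}} - 760 = - \frac{63}{-3 + \frac{7}{6}} - 760 = - \frac{63}{- \frac{11}{6}} - 760 = \left(-63\right) \left(- \frac{6}{11}\right) - 760 = \frac{378}{11} - 760 = - \frac{7982}{11}$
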